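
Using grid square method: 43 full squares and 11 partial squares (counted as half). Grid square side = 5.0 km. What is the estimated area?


effective squares = 43 + 11 * 0.5 = 48.5
area = 48.5 * 25.0 = 1212.5 km^2

1212.5 km^2


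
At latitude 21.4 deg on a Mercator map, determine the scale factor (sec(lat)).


SF = 1 / cos(21.4) = 1 / 0.931056 = 1.074

1.074


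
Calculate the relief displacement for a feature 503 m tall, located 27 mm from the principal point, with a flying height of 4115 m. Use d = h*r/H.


d = h * r / H = 503 * 27 / 4115 = 3.3 mm

3.3 mm


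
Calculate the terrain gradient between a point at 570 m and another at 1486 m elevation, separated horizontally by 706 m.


gradient = (1486 - 570) / 706 = 916 / 706 = 1.2975

1.2975


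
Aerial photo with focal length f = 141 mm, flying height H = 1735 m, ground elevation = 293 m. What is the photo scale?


scale = f / (H - h) = 141 mm / 1442 m = 141 / 1442000 = 1:10227

1:10227


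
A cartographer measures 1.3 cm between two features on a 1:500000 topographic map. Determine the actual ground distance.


ground = 1.3 cm * 500000 / 100 = 6500.0 m = 6.5 km

6.5 km


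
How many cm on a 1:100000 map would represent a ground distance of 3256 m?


map_cm = 3256 * 100 / 100000 = 3.256 cm ≈ 3.26 cm

3.26 cm


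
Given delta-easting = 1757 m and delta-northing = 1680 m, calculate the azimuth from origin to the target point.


az = atan2(1757, 1680) = 46.3 deg
adjusted to 0-360: 46.3 degrees

46.3 degrees


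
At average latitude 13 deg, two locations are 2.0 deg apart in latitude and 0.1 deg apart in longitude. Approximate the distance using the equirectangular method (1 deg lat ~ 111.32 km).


dlat_km = 2.0 * 111.32 = 222.64
dlon_km = 0.1 * 111.32 * cos(13) ≈ 10.847
dist = sqrt(222.64^2 + 10.847^2) ≈ 222.9 km

222.9 km


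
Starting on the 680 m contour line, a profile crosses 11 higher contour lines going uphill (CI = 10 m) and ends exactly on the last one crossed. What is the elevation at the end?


elevation = 680 + 11 * 10 = 790 m

790 m


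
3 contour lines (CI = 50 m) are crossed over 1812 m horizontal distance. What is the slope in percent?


elevation change = 3 * 50 = 150 m
slope = 150 / 1812 * 100 = 8.3%

8.3%


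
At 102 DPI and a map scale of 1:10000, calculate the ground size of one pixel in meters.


pixel_cm = 2.54 / 102 ≈ 0.024902 cm
ground = pixel_cm * 10000 / 100 = 2.54 * 10000 / (102 * 100) = 25400 / 10200 ≈ 2.49 m

2.49 m


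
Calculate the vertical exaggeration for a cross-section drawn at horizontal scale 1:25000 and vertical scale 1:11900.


VE = horizontal_scale / vertical_scale = 25000 / 11900 ≈ 2.1

2.1x


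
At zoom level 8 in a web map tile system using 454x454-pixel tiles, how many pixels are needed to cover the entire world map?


tiles per axis = 2^8 = 256
total tiles = 256^2 = 65536
pixels per axis = 256 * 454 = 116224
total pixels = 116224^2 = 13508018176

13508018176 pixels


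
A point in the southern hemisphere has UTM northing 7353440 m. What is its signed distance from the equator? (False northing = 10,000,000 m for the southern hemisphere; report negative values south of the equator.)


For southern: actual = 7353440 - 10000000 = -2646560 m

-2646560 m


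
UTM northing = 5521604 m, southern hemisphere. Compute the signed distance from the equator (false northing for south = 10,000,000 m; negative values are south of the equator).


For southern: actual = 5521604 - 10000000 = -4478396 m

-4478396 m


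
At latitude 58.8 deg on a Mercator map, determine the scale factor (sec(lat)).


SF = 1 / cos(58.8) = 1 / 0.518027 = 1.93

1.93


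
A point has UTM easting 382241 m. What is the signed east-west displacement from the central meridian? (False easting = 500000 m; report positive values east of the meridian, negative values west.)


displacement = 382241 - 500000 = -117759 m

-117759 m


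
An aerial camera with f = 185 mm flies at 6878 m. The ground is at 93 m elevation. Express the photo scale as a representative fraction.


scale = f / (H - h) = 185 mm / 6785 m = 185 / 6785000 = 1:36676

1:36676


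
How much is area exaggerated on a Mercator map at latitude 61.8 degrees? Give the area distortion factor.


area_distortion = 1/cos^2(61.8) = 4.478

4.478


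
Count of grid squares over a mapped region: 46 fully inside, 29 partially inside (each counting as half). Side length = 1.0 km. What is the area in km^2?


effective squares = 46 + 29 * 0.5 = 60.5
area = 60.5 * 1.0 = 60.5 km^2

60.5 km^2


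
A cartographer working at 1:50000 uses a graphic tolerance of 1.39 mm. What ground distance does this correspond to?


ground = 1.39 mm * 50000 / 1000 = 69.5 m

69.5 m


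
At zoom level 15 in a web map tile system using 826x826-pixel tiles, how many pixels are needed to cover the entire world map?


tiles per axis = 2^15 = 32768
total tiles = 32768^2 = 1073741824
pixels per axis = 32768 * 826 = 27066368
total pixels = 27066368^2 = 732588276711424

732588276711424 pixels


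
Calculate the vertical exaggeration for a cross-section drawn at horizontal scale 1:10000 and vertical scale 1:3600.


VE = horizontal_scale / vertical_scale = 10000 / 3600 ≈ 2.8

2.8x


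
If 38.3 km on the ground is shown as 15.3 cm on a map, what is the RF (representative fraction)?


ground = 38.3 km = 3830000 cm; RF denominator = ground / map = 3830000 / 15.3 ≈ 250327; RF = 1:250327

1:250327


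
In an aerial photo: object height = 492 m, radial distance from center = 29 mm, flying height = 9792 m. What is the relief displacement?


d = h * r / H = 492 * 29 / 9792 = 1.46 mm

1.46 mm


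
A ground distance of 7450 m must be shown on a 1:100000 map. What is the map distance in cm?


map_cm = 7450 * 100 / 100000 = 7.45 cm

7.45 cm


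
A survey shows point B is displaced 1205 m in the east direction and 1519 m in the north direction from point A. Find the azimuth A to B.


az = atan2(1205, 1519) = 38.4 deg
adjusted to 0-360: 38.4 degrees

38.4 degrees


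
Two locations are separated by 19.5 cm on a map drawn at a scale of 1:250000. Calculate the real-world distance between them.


ground = 19.5 cm * 250000 / 100 = 48750.0 m = 48.75 km

48.75 km


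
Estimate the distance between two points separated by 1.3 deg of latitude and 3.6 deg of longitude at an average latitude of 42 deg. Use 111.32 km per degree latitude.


dlat_km = 1.3 * 111.32 = 144.716
dlon_km = 3.6 * 111.32 * cos(42) ≈ 297.817
dist = sqrt(144.716^2 + 297.817^2) ≈ 331.1 km

331.1 km


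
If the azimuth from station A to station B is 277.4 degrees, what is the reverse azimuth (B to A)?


back azimuth = (277.4 + 180) mod 360 = 97.4 degrees

97.4 degrees


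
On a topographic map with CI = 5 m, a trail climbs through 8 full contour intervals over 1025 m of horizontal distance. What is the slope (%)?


elevation change = 8 * 5 = 40 m
slope = 40 / 1025 * 100 = 3.9%

3.9%


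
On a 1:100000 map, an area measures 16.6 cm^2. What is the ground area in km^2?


ground_area = 16.6 * (100000/100)^2 = 16600000.0 m^2 = 16.6 km^2

16.6 km^2


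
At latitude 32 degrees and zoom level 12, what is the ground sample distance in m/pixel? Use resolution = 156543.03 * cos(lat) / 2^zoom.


res = 156543.03 * cos(32) / 2^12 = 156543.03 * 0.8480481 / 4096 = 32.41 m/pixel

32.41 m/pixel


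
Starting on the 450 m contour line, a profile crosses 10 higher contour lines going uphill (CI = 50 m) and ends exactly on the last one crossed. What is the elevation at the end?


elevation = 450 + 10 * 50 = 950 m

950 m


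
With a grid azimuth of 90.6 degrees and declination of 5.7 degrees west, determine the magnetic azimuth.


magnetic azimuth = grid azimuth - declination (east +ve)
mag_az = 90.6 - -5.7 = 96.3 degrees

96.3 degrees


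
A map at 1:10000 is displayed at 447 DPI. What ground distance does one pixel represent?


pixel_cm = 2.54 / 447 ≈ 0.005682 cm
ground = pixel_cm * 10000 / 100 = 2.54 * 10000 / (447 * 100) = 25400 / 44700 ≈ 0.57 m

0.57 m


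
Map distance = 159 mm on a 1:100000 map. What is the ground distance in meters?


ground = 159 mm * 100000 / 1000 = 15900.0 m

15900.0 m


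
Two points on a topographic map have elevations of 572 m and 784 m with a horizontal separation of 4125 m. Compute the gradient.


gradient = (784 - 572) / 4125 = 212 / 4125 = 0.0514

0.0514


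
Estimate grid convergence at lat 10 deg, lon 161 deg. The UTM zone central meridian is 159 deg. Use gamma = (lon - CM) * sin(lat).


gamma = (161 - 159) * sin(10) = 2 * 0.173648 = 0.347 degrees

0.347 degrees


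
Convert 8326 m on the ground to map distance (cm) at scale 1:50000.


map_cm = 8326 * 100 / 50000 = 16.652 cm ≈ 16.65 cm

16.65 cm


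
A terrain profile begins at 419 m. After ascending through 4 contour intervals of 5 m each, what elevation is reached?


elevation = 419 + 4 * 5 = 439 m

439 m


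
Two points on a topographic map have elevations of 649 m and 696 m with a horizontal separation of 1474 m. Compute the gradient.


gradient = (696 - 649) / 1474 = 47 / 1474 = 0.0319

0.0319


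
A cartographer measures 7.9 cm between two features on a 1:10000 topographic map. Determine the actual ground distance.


ground = 7.9 cm * 10000 / 100 = 790.0 m

790.0 m


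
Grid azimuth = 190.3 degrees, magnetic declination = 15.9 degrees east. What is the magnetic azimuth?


magnetic azimuth = grid azimuth - declination (east +ve)
mag_az = 190.3 - 15.9 = 174.4 degrees

174.4 degrees


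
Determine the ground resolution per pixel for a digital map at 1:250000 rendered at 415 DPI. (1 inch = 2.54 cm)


pixel_cm = 2.54 / 415 ≈ 0.00612 cm
ground = pixel_cm * 250000 / 100 = 2.54 * 250000 / (415 * 100) = 635000 / 41500 ≈ 15.3 m

15.3 m


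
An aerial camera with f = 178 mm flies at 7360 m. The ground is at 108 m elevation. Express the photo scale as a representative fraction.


scale = f / (H - h) = 178 mm / 7252 m = 178 / 7252000 = 1:40742

1:40742


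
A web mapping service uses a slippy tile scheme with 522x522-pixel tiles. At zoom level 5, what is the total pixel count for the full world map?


tiles per axis = 2^5 = 32
total tiles = 32^2 = 1024
pixels per axis = 32 * 522 = 16704
total pixels = 16704^2 = 279023616

279023616 pixels


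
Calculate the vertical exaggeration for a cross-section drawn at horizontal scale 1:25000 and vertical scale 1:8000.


VE = horizontal_scale / vertical_scale = 25000 / 8000 = 3.125 ≈ 3.1

3.1x


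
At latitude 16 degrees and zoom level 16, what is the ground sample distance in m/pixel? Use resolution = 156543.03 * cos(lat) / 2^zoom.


res = 156543.03 * cos(16) / 2^16 = 156543.03 * 0.9612617 / 65536 = 2.3 m/pixel

2.3 m/pixel


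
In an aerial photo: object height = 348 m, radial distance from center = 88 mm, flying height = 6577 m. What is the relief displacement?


d = h * r / H = 348 * 88 / 6577 = 4.66 mm

4.66 mm


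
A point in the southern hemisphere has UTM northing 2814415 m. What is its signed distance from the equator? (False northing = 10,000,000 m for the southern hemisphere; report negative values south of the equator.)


For southern: actual = 2814415 - 10000000 = -7185585 m

-7185585 m


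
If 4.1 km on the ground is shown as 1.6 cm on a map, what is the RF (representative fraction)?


ground = 4.1 km = 410000 cm; RF denominator = ground / map = 410000 / 1.6 = 256250; RF = 1:256250

1:256250


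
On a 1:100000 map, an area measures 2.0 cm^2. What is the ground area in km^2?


ground_area = 2.0 * (100000/100)^2 = 2000000.0 m^2 = 2.0 km^2

2.0 km^2


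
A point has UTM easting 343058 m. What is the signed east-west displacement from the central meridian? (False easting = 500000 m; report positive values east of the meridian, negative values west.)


displacement = 343058 - 500000 = -156942 m

-156942 m


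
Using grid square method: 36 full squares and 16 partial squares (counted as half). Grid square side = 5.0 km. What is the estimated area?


effective squares = 36 + 16 * 0.5 = 44.0
area = 44.0 * 25.0 = 1100.0 km^2

1100.0 km^2


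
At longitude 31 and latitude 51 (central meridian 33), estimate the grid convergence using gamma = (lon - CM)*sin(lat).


gamma = (31 - 33) * sin(51) = -2 * 0.777146 = -1.554 degrees

-1.554 degrees


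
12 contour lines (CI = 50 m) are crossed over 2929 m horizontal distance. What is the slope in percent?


elevation change = 12 * 50 = 600 m
slope = 600 / 2929 * 100 = 20.5%

20.5%


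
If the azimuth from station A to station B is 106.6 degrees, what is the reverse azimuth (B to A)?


back azimuth = (106.6 + 180) mod 360 = 286.6 degrees

286.6 degrees


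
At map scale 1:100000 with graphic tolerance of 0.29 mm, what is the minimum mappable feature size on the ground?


ground = 0.29 mm * 100000 / 1000 = 29.0 m

29.0 m


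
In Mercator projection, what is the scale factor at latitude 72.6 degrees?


SF = 1 / cos(72.6) = 1 / 0.299041 = 3.344

3.344


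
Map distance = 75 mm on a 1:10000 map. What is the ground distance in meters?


ground = 75 mm * 10000 / 1000 = 750.0 m

750.0 m


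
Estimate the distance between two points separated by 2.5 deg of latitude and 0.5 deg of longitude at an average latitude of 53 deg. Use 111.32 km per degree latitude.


dlat_km = 2.5 * 111.32 = 278.3
dlon_km = 0.5 * 111.32 * cos(53) ≈ 33.497
dist = sqrt(278.3^2 + 33.497^2) ≈ 280.3 km

280.3 km


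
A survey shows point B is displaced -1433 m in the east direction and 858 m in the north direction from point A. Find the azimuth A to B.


az = atan2(-1433, 858) = -59.1 deg
adjusted to 0-360: 300.9 degrees

300.9 degrees


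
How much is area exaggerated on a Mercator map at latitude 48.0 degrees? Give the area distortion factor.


area_distortion = 1/cos^2(48.0) = 2.233

2.233


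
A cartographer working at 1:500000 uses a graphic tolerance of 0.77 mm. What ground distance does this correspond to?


ground = 0.77 mm * 500000 / 1000 = 385.0 m

385.0 m


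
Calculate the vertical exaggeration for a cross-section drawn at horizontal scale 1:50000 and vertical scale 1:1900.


VE = horizontal_scale / vertical_scale = 50000 / 1900 ≈ 26.3

26.3x


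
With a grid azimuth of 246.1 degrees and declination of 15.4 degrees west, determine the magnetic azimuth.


magnetic azimuth = grid azimuth - declination (east +ve)
mag_az = 246.1 - -15.4 = 261.5 degrees

261.5 degrees


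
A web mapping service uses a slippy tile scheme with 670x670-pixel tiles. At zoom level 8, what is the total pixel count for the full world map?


tiles per axis = 2^8 = 256
total tiles = 256^2 = 65536
pixels per axis = 256 * 670 = 171520
total pixels = 171520^2 = 29419110400

29419110400 pixels


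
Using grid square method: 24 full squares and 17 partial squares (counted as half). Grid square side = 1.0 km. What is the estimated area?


effective squares = 24 + 17 * 0.5 = 32.5
area = 32.5 * 1.0 = 32.5 km^2

32.5 km^2


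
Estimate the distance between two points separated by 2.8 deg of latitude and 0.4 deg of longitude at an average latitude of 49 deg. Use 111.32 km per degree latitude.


dlat_km = 2.8 * 111.32 = 311.696
dlon_km = 0.4 * 111.32 * cos(49) ≈ 29.213
dist = sqrt(311.696^2 + 29.213^2) ≈ 313.1 km

313.1 km


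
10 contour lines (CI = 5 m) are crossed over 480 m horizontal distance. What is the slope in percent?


elevation change = 10 * 5 = 50 m
slope = 50 / 480 * 100 = 10.4%

10.4%


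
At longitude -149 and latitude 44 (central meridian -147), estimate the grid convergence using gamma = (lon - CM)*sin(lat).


gamma = (-149 - -147) * sin(44) = -2 * 0.694658 = -1.389 degrees

-1.389 degrees


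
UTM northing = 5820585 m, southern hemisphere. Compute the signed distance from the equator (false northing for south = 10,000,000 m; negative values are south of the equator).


For southern: actual = 5820585 - 10000000 = -4179415 m

-4179415 m


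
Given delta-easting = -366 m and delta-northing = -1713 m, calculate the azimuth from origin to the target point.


az = atan2(-366, -1713) = -167.9 deg
adjusted to 0-360: 192.1 degrees

192.1 degrees


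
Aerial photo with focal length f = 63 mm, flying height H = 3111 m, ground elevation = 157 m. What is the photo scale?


scale = f / (H - h) = 63 mm / 2954 m = 63 / 2954000 = 1:46889

1:46889


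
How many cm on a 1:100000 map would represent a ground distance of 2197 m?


map_cm = 2197 * 100 / 100000 = 2.197 cm ≈ 2.2 cm

2.2 cm


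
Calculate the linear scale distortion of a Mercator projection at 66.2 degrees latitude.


SF = 1 / cos(66.2) = 1 / 0.403545 = 2.478

2.478


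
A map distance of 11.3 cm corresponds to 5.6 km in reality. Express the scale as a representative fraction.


ground = 5.6 km = 560000 cm; RF denominator = ground / map = 560000 / 11.3 ≈ 49558; RF = 1:49558

1:49558


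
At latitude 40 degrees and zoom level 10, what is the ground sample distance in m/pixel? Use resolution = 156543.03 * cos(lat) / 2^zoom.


res = 156543.03 * cos(40) / 2^10 = 156543.03 * 0.76604444 / 1024 = 117.11 m/pixel

117.11 m/pixel


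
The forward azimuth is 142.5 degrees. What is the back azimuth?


back azimuth = (142.5 + 180) mod 360 = 322.5 degrees

322.5 degrees


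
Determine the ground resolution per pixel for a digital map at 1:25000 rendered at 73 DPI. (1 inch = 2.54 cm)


pixel_cm = 2.54 / 73 ≈ 0.034795 cm
ground = pixel_cm * 25000 / 100 = 2.54 * 25000 / (73 * 100) = 63500 / 7300 ≈ 8.7 m

8.7 m


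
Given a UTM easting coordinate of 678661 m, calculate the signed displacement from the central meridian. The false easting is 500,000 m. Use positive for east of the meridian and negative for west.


displacement = 678661 - 500000 = 178661 m

178661 m


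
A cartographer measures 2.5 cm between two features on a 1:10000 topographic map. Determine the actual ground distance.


ground = 2.5 cm * 10000 / 100 = 250.0 m

250.0 m


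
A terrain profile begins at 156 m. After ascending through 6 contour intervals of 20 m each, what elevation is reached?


elevation = 156 + 6 * 20 = 276 m

276 m


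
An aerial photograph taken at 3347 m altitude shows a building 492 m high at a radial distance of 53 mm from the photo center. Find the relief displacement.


d = h * r / H = 492 * 53 / 3347 = 7.79 mm

7.79 mm


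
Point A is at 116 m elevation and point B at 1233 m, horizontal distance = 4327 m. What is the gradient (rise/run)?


gradient = (1233 - 116) / 4327 = 1117 / 4327 = 0.2581

0.2581


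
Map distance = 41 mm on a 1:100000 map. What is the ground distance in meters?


ground = 41 mm * 100000 / 1000 = 4100.0 m

4100.0 m


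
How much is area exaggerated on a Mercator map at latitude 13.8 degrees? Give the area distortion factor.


area_distortion = 1/cos^2(13.8) = 1.06

1.06


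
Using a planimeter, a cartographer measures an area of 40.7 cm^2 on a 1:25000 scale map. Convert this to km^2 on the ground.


ground_area = 40.7 * (25000/100)^2 = 2543750.0 m^2 = 2.54375 km^2 ≈ 2.544 km^2

2.544 km^2


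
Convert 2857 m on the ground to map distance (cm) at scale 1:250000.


map_cm = 2857 * 100 / 250000 = 1.1428 cm ≈ 1.14 cm

1.14 cm


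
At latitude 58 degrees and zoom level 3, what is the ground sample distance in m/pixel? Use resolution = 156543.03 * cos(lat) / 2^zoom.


res = 156543.03 * cos(58) / 2^3 = 156543.03 * 0.52991926 / 8 = 10369.4 m/pixel

10369.4 m/pixel


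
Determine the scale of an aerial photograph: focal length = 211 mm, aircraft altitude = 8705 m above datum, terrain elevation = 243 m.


scale = f / (H - h) = 211 mm / 8462 m = 211 / 8462000 = 1:40104

1:40104


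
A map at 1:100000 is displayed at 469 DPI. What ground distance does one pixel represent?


pixel_cm = 2.54 / 469 ≈ 0.005416 cm
ground = pixel_cm * 100000 / 100 = 2.54 * 100000 / (469 * 100) = 254000 / 46900 ≈ 5.42 m

5.42 m


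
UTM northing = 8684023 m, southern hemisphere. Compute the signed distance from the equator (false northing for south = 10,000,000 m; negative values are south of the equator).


For southern: actual = 8684023 - 10000000 = -1315977 m

-1315977 m


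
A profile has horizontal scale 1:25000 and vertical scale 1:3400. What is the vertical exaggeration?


VE = horizontal_scale / vertical_scale = 25000 / 3400 ≈ 7.4

7.4x


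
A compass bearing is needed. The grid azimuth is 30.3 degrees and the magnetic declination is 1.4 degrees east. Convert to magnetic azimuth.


magnetic azimuth = grid azimuth - declination (east +ve)
mag_az = 30.3 - 1.4 = 28.9 degrees

28.9 degrees


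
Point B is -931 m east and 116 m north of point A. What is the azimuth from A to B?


az = atan2(-931, 116) = -82.9 deg
adjusted to 0-360: 277.1 degrees

277.1 degrees


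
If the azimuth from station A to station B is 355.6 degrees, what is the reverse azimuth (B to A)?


back azimuth = (355.6 + 180) mod 360 = 175.6 degrees

175.6 degrees


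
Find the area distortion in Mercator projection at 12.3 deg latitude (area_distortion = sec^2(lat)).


area_distortion = 1/cos^2(12.3) = 1.048

1.048


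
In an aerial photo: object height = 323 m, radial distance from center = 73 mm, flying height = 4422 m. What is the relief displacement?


d = h * r / H = 323 * 73 / 4422 = 5.33 mm

5.33 mm


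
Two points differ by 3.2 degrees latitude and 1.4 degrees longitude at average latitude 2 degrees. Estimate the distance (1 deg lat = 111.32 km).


dlat_km = 3.2 * 111.32 = 356.224
dlon_km = 1.4 * 111.32 * cos(2) ≈ 155.753
dist = sqrt(356.224^2 + 155.753^2) ≈ 388.8 km

388.8 km


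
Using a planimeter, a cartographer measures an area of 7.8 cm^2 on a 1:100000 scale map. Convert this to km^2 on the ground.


ground_area = 7.8 * (100000/100)^2 = 7800000.0 m^2 = 7.8 km^2

7.8 km^2


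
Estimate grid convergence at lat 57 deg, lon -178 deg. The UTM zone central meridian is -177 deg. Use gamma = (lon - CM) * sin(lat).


gamma = (-178 - -177) * sin(57) = -1 * 0.838671 = -0.839 degrees

-0.839 degrees


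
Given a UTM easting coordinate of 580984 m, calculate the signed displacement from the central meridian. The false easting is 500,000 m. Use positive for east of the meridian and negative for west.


displacement = 580984 - 500000 = 80984 m

80984 m


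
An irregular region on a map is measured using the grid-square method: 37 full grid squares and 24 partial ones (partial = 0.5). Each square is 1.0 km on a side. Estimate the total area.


effective squares = 37 + 24 * 0.5 = 49.0
area = 49.0 * 1.0 = 49.0 km^2

49.0 km^2


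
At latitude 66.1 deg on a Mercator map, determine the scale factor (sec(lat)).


SF = 1 / cos(66.1) = 1 / 0.405142 = 2.468

2.468


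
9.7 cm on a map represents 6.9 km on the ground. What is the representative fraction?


ground = 6.9 km = 690000 cm; RF denominator = ground / map = 690000 / 9.7 ≈ 71134; RF = 1:71134

1:71134


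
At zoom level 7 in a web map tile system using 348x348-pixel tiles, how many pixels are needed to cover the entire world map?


tiles per axis = 2^7 = 128
total tiles = 128^2 = 16384
pixels per axis = 128 * 348 = 44544
total pixels = 44544^2 = 1984167936

1984167936 pixels


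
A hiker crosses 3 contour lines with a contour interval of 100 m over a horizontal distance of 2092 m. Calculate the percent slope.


elevation change = 3 * 100 = 300 m
slope = 300 / 2092 * 100 = 14.3%

14.3%


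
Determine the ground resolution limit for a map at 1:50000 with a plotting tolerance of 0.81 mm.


ground = 0.81 mm * 50000 / 1000 = 40.5 m

40.5 m


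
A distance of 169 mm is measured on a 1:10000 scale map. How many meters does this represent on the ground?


ground = 169 mm * 10000 / 1000 = 1690.0 m

1690.0 m


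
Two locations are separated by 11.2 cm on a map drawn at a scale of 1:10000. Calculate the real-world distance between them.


ground = 11.2 cm * 10000 / 100 = 1120.0 m = 1.12 km

1.12 km


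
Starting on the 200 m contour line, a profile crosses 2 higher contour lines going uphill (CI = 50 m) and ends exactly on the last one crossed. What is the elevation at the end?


elevation = 200 + 2 * 50 = 300 m

300 m


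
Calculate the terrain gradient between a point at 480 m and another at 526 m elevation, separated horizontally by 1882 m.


gradient = (526 - 480) / 1882 = 46 / 1882 = 0.0244

0.0244


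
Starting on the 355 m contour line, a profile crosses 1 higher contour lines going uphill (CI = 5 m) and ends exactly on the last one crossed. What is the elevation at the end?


elevation = 355 + 1 * 5 = 360 m

360 m


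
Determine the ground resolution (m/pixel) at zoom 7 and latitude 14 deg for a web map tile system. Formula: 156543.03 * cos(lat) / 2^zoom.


res = 156543.03 * cos(14) / 2^7 = 156543.03 * 0.97029573 / 128 = 1186.66 m/pixel

1186.66 m/pixel


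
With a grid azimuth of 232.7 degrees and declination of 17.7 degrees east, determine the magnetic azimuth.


magnetic azimuth = grid azimuth - declination (east +ve)
mag_az = 232.7 - 17.7 = 215.0 degrees

215.0 degrees


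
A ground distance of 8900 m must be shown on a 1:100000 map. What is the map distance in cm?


map_cm = 8900 * 100 / 100000 = 8.9 cm

8.9 cm


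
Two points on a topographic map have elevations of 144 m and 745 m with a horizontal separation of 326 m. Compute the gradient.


gradient = (745 - 144) / 326 = 601 / 326 = 1.8436

1.8436


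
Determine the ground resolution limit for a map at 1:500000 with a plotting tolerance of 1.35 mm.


ground = 1.35 mm * 500000 / 1000 = 675.0 m

675.0 m


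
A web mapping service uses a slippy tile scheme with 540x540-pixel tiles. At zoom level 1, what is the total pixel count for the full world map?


tiles per axis = 2^1 = 2
total tiles = 2^2 = 4
pixels per axis = 2 * 540 = 1080
total pixels = 1080^2 = 1166400

1166400 pixels


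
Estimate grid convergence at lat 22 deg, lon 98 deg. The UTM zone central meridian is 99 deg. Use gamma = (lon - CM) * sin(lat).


gamma = (98 - 99) * sin(22) = -1 * 0.374607 = -0.375 degrees

-0.375 degrees


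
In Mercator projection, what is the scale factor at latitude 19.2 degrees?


SF = 1 / cos(19.2) = 1 / 0.944376 = 1.059

1.059


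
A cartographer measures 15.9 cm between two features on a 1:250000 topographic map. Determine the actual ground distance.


ground = 15.9 cm * 250000 / 100 = 39750.0 m = 39.75 km

39.75 km


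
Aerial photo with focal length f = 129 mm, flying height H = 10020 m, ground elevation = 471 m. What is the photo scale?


scale = f / (H - h) = 129 mm / 9549 m = 129 / 9549000 = 1:74023

1:74023


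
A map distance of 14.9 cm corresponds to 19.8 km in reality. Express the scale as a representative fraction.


ground = 19.8 km = 1980000 cm; RF denominator = ground / map = 1980000 / 14.9 ≈ 132886; RF = 1:132886

1:132886


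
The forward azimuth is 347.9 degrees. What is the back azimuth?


back azimuth = (347.9 + 180) mod 360 = 167.9 degrees

167.9 degrees


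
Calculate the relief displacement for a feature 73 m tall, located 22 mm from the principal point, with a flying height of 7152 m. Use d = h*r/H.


d = h * r / H = 73 * 22 / 7152 = 0.22 mm

0.22 mm


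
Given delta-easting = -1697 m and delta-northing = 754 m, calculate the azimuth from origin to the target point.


az = atan2(-1697, 754) = -66.0 deg
adjusted to 0-360: 294.0 degrees

294.0 degrees


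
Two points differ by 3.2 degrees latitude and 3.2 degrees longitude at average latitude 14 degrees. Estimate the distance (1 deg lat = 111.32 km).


dlat_km = 3.2 * 111.32 = 356.224
dlon_km = 3.2 * 111.32 * cos(14) ≈ 345.643
dist = sqrt(356.224^2 + 345.643^2) ≈ 496.4 km

496.4 km


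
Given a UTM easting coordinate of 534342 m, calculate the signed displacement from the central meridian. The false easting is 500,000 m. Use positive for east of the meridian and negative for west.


displacement = 534342 - 500000 = 34342 m

34342 m


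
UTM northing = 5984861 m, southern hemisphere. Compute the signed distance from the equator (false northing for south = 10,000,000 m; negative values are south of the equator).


For southern: actual = 5984861 - 10000000 = -4015139 m

-4015139 m


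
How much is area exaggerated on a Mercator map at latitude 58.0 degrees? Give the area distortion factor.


area_distortion = 1/cos^2(58.0) = 3.561

3.561


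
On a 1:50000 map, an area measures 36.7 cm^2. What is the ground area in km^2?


ground_area = 36.7 * (50000/100)^2 = 9175000.0 m^2 = 9.175 km^2

9.175 km^2


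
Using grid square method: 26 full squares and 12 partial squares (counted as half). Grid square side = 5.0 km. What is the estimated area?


effective squares = 26 + 12 * 0.5 = 32.0
area = 32.0 * 25.0 = 800.0 km^2

800.0 km^2


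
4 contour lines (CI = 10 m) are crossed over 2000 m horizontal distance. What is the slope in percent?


elevation change = 4 * 10 = 40 m
slope = 40 / 2000 * 100 = 2.0%

2.0%


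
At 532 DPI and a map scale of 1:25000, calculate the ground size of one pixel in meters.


pixel_cm = 2.54 / 532 ≈ 0.004774 cm
ground = pixel_cm * 25000 / 100 = 2.54 * 25000 / (532 * 100) = 63500 / 53200 ≈ 1.19 m

1.19 m


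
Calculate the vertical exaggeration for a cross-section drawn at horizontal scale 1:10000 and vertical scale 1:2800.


VE = horizontal_scale / vertical_scale = 10000 / 2800 ≈ 3.6

3.6x


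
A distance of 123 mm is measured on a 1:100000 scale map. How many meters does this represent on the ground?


ground = 123 mm * 100000 / 1000 = 12300.0 m

12300.0 m


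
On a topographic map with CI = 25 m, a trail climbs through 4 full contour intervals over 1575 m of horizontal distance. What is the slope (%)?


elevation change = 4 * 25 = 100 m
slope = 100 / 1575 * 100 = 6.3%

6.3%


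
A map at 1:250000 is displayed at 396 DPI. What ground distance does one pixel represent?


pixel_cm = 2.54 / 396 ≈ 0.006414 cm
ground = pixel_cm * 250000 / 100 = 2.54 * 250000 / (396 * 100) = 635000 / 39600 ≈ 16.04 m

16.04 m


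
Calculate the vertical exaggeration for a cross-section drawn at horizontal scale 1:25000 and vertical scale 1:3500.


VE = horizontal_scale / vertical_scale = 25000 / 3500 ≈ 7.1

7.1x


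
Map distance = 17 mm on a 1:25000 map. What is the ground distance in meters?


ground = 17 mm * 25000 / 1000 = 425.0 m

425.0 m


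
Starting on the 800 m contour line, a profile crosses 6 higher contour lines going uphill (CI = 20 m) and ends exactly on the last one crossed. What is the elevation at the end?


elevation = 800 + 6 * 20 = 920 m

920 m


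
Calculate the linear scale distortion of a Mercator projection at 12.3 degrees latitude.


SF = 1 / cos(12.3) = 1 / 0.977046 = 1.023

1.023


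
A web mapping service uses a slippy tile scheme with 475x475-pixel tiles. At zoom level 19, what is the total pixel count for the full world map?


tiles per axis = 2^19 = 524288
total tiles = 524288^2 = 274877906944
pixels per axis = 524288 * 475 = 249036800
total pixels = 249036800^2 = 62019327754240000

62019327754240000 pixels


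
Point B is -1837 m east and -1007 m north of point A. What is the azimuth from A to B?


az = atan2(-1837, -1007) = -118.7 deg
adjusted to 0-360: 241.3 degrees

241.3 degrees


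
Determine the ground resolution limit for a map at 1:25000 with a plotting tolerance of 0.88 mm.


ground = 0.88 mm * 25000 / 1000 = 22.0 m

22.0 m


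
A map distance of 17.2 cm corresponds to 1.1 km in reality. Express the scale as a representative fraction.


ground = 1.1 km = 110000 cm; RF denominator = ground / map = 110000 / 17.2 ≈ 6395; RF = 1:6395

1:6395


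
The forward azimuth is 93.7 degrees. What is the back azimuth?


back azimuth = (93.7 + 180) mod 360 = 273.7 degrees

273.7 degrees


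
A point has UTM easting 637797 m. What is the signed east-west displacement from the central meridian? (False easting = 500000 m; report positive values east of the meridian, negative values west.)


displacement = 637797 - 500000 = 137797 m

137797 m


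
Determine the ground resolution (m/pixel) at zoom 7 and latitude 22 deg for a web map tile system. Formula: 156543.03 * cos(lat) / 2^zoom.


res = 156543.03 * cos(22) / 2^7 = 156543.03 * 0.92718385 / 128 = 1133.94 m/pixel

1133.94 m/pixel


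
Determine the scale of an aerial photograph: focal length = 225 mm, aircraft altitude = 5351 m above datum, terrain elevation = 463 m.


scale = f / (H - h) = 225 mm / 4888 m = 225 / 4888000 = 1:21724

1:21724


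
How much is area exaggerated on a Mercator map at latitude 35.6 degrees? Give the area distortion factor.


area_distortion = 1/cos^2(35.6) = 1.513

1.513


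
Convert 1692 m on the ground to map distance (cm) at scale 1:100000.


map_cm = 1692 * 100 / 100000 = 1.692 cm ≈ 1.69 cm

1.69 cm


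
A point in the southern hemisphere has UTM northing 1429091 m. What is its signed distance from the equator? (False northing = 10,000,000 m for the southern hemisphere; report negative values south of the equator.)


For southern: actual = 1429091 - 10000000 = -8570909 m

-8570909 m


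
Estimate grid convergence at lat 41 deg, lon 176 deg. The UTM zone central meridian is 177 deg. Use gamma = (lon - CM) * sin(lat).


gamma = (176 - 177) * sin(41) = -1 * 0.656059 = -0.656 degrees

-0.656 degrees


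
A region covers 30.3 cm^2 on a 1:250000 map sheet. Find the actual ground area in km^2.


ground_area = 30.3 * (250000/100)^2 = 189375000.0 m^2 = 189.375 km^2

189.375 km^2


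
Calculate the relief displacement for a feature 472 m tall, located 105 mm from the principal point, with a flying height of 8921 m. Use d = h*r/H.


d = h * r / H = 472 * 105 / 8921 = 5.56 mm

5.56 mm


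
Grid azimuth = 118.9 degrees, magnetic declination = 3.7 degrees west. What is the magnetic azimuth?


magnetic azimuth = grid azimuth - declination (east +ve)
mag_az = 118.9 - -3.7 = 122.6 degrees

122.6 degrees


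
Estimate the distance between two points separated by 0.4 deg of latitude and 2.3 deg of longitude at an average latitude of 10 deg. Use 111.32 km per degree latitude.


dlat_km = 0.4 * 111.32 = 44.528
dlon_km = 2.3 * 111.32 * cos(10) ≈ 252.146
dist = sqrt(44.528^2 + 252.146^2) ≈ 256.0 km

256.0 km


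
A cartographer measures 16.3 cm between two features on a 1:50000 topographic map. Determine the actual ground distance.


ground = 16.3 cm * 50000 / 100 = 8150.0 m = 8.15 km

8.15 km


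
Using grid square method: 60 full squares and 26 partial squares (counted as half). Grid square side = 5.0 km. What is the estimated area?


effective squares = 60 + 26 * 0.5 = 73.0
area = 73.0 * 25.0 = 1825.0 km^2

1825.0 km^2


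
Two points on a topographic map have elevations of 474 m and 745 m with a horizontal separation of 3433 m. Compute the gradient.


gradient = (745 - 474) / 3433 = 271 / 3433 = 0.0789

0.0789


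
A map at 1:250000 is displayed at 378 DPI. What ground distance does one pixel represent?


pixel_cm = 2.54 / 378 ≈ 0.00672 cm
ground = pixel_cm * 250000 / 100 = 2.54 * 250000 / (378 * 100) = 635000 / 37800 ≈ 16.8 m

16.8 m


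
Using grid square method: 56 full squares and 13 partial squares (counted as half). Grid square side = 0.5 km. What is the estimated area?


effective squares = 56 + 13 * 0.5 = 62.5
area = 62.5 * 0.25 = 15.625 km^2

15.625 km^2


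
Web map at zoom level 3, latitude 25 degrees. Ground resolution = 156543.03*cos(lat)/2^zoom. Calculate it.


res = 156543.03 * cos(25) / 2^3 = 156543.03 * 0.90630779 / 8 = 17734.52 m/pixel

17734.52 m/pixel


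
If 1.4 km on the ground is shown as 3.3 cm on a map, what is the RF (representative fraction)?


ground = 1.4 km = 140000 cm; RF denominator = ground / map = 140000 / 3.3 ≈ 42424; RF = 1:42424

1:42424


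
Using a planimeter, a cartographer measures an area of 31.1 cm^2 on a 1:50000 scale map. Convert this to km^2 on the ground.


ground_area = 31.1 * (50000/100)^2 = 7775000.0 m^2 = 7.775 km^2

7.775 km^2


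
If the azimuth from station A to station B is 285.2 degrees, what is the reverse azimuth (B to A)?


back azimuth = (285.2 + 180) mod 360 = 105.2 degrees

105.2 degrees


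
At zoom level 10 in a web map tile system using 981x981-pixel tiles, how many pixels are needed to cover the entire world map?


tiles per axis = 2^10 = 1024
total tiles = 1024^2 = 1048576
pixels per axis = 1024 * 981 = 1004544
total pixels = 1004544^2 = 1009108647936

1009108647936 pixels


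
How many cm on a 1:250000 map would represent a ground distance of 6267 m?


map_cm = 6267 * 100 / 250000 = 2.5068 cm ≈ 2.51 cm

2.51 cm


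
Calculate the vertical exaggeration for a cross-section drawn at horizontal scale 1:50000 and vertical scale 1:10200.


VE = horizontal_scale / vertical_scale = 50000 / 10200 ≈ 4.9

4.9x


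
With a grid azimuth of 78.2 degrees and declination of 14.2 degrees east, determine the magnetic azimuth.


magnetic azimuth = grid azimuth - declination (east +ve)
mag_az = 78.2 - 14.2 = 64.0 degrees

64.0 degrees


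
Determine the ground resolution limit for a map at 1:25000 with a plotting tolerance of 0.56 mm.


ground = 0.56 mm * 25000 / 1000 = 14.0 m

14.0 m


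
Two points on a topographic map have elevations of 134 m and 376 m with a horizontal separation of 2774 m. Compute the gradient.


gradient = (376 - 134) / 2774 = 242 / 2774 = 0.0872

0.0872


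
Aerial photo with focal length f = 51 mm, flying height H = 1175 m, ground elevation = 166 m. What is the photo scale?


scale = f / (H - h) = 51 mm / 1009 m = 51 / 1009000 = 1:19784

1:19784


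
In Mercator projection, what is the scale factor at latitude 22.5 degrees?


SF = 1 / cos(22.5) = 1 / 0.92388 = 1.082

1.082


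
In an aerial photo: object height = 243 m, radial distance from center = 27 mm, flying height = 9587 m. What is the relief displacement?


d = h * r / H = 243 * 27 / 9587 = 0.68 mm

0.68 mm


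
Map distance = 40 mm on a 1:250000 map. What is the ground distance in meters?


ground = 40 mm * 250000 / 1000 = 10000.0 m

10000.0 m


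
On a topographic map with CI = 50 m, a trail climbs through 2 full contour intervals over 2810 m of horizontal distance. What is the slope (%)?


elevation change = 2 * 50 = 100 m
slope = 100 / 2810 * 100 = 3.6%

3.6%


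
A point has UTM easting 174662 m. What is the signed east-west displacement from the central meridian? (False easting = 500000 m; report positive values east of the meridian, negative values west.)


displacement = 174662 - 500000 = -325338 m

-325338 m


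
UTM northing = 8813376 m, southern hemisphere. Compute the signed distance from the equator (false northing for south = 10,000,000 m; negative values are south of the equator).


For southern: actual = 8813376 - 10000000 = -1186624 m

-1186624 m


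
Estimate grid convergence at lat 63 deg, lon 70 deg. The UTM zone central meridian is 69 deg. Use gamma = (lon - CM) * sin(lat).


gamma = (70 - 69) * sin(63) = 1 * 0.891007 = 0.891 degrees

0.891 degrees


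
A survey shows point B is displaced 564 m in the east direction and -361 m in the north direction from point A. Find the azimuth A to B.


az = atan2(564, -361) = 122.6 deg
adjusted to 0-360: 122.6 degrees

122.6 degrees
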